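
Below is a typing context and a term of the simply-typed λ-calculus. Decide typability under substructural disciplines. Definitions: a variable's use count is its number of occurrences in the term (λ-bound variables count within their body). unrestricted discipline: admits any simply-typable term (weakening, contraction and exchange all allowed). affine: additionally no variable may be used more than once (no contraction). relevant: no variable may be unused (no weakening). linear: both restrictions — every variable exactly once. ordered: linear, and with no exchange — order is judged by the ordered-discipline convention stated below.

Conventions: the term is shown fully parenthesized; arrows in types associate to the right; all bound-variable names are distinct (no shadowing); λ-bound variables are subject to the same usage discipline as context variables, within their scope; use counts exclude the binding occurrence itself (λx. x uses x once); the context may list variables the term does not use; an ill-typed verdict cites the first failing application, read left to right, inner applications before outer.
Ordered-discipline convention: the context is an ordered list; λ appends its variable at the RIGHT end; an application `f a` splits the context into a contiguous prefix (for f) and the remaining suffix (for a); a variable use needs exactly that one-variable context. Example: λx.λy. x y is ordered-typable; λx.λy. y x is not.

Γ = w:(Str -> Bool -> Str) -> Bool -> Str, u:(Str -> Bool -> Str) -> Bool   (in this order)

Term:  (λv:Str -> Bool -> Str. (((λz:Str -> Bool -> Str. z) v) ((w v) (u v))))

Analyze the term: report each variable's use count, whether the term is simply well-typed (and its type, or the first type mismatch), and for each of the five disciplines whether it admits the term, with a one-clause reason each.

usage: w: 1×; u: 1×; v [bound]: 3×; z [bound]: 1×
use order (left to right): z, v, w, v, u, v
typing: well-typed at (Str -> Bool -> Str) -> Bool -> Str
ordered: ✗, v ×3 used more than once (contraction)
linear: ✗, v ×3 used more than once (contraction)
affine: ✗, v ×3 used more than once (contraction)
relevant: ✓, w, u, v, z: all used, weakening unneeded
unrestricted: ✓, simply typable at (Str -> Bool -> Str) -> Bool -> Str; W, C, E all held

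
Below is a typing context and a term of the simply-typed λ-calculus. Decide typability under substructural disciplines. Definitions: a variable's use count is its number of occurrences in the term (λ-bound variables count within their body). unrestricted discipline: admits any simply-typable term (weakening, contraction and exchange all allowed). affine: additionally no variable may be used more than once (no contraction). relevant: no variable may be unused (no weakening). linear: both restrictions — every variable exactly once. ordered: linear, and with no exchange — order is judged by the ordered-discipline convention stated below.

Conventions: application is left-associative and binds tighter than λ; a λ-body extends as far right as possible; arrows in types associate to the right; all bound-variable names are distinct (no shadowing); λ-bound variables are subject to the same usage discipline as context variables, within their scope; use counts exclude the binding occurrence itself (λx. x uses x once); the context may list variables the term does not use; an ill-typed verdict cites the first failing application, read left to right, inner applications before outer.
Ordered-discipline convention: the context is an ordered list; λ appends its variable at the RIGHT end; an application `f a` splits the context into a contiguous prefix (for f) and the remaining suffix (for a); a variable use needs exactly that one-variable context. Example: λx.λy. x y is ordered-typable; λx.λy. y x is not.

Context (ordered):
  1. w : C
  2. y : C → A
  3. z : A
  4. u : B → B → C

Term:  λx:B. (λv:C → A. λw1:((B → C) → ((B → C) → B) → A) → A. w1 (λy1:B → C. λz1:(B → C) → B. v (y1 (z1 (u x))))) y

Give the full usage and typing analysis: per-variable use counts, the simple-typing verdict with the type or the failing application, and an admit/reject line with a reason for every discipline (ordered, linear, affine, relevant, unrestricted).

usage: w: 0, y: 1, z: 0, u: 1, x (bound): 1, v (bound): 1, w1 (bound): 1, y1 (bound): 1, z1 (bound): 1
order of uses: w1, v, y1, z1, u, x, y
typing: ✓ — B → (((B → C) → ((B → C) → B) → A) → A) → A
ordered: ✗, unused: w, z — weakening required
linear: ✗, unused: w, z — weakening required
affine: ✓, no duplicate uses among w, y, z, u, x, v, w1, y1, z1
relevant: ✗, unused: w, z — weakening required
unrestricted: ✓, well-typed at B → (((B → C) → ((B → C) → B) → A) → A) → A; no restrictions here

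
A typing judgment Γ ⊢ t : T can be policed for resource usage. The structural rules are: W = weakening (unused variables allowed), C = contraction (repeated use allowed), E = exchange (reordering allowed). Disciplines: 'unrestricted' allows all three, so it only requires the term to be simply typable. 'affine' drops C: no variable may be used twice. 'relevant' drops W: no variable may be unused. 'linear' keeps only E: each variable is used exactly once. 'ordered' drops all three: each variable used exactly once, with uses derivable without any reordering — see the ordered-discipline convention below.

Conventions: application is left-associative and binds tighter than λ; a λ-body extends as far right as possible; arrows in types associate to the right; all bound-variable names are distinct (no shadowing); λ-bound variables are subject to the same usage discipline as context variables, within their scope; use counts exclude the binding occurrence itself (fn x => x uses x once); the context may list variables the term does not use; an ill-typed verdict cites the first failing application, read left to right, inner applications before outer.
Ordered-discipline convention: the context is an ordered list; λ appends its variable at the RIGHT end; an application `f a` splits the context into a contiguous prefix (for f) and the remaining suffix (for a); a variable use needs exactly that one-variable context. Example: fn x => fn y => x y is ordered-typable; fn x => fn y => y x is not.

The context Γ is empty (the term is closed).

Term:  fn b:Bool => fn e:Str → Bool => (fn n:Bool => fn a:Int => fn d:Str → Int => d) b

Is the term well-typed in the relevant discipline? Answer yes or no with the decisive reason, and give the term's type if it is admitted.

no — unused: e, n, a — weakening required
variable uses: b (bound): 1×; e (bound): 0×; n (bound): 0×; a (bound): 0×; d (bound): 1×
order of uses: d, b
typing: the term checks, with type Bool → (Str → Bool) → Int → (Str → Int) → Str → Int
summary: ordered ✗ · linear ✗ · affine ✓ · relevant ✗ · unrestricted ✓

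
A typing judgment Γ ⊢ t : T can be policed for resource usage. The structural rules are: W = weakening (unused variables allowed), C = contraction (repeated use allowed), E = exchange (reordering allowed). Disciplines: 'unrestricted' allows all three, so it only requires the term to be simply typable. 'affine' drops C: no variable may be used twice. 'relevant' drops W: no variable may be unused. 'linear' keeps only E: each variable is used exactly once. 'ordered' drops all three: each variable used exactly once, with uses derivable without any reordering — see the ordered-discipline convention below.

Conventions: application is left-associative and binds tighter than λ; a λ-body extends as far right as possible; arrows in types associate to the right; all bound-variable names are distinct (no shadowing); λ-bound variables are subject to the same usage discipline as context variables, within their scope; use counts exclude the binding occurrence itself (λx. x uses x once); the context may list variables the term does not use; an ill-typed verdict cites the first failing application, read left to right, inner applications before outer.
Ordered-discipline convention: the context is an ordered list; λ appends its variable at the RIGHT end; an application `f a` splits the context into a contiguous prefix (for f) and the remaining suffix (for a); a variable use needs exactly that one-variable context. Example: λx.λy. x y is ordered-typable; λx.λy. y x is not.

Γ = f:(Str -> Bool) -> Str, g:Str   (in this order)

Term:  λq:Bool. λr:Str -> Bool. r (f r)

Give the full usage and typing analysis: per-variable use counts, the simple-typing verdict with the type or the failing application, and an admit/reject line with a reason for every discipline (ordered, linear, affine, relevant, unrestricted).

usage: f=1, g=0, q [bound]=0, r [bound]=2
left-to-right use order: r, f, r
typing: well-typed at Bool -> (Str -> Bool) -> Bool
ordered: ✗, r ×2 used more than once (contraction); unused: g, q — weakening required
linear: ✗, r ×2 used more than once (contraction); unused: g, q — weakening required
affine: ✗, r ×2 used more than once (contraction)
relevant: ✗, unused: g, q — weakening required
unrestricted: ✓, type-checks (Bool -> (Str -> Bool) -> Bool) and nothing is barred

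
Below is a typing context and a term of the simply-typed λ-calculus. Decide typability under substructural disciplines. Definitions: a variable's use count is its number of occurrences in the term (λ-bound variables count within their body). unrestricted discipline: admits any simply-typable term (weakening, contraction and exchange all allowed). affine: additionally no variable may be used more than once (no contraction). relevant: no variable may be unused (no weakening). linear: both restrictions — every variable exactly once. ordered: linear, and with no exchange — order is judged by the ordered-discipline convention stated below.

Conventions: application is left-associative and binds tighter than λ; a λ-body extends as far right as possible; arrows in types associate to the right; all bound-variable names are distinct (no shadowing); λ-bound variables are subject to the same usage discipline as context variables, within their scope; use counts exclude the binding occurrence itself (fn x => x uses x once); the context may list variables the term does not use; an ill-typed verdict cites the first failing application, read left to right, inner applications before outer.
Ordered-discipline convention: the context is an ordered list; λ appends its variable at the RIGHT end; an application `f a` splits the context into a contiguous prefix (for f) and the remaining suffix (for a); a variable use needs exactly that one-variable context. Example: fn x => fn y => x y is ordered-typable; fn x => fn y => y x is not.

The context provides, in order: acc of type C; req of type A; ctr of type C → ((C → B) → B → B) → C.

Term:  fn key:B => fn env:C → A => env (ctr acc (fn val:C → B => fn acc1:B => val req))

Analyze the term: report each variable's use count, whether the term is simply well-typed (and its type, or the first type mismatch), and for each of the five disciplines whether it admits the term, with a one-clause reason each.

counts: acc: 1×; req: 1×; ctr: 1×; key [bound]: 0×; env [bound]: 1×; val [bound]: 1×; acc1 [bound]: 0×
order of uses: env, ctr, acc, val, req
typing: ill-typed: an argument A mismatches the expected C
ordered ✗ (fails simple typing)
linear ✗ (a type mismatch blocks all five)
affine ✗ (the type mismatch rejects it)
relevant ✗ (not simply typable)
unrestricted ✗ (fails simple typing)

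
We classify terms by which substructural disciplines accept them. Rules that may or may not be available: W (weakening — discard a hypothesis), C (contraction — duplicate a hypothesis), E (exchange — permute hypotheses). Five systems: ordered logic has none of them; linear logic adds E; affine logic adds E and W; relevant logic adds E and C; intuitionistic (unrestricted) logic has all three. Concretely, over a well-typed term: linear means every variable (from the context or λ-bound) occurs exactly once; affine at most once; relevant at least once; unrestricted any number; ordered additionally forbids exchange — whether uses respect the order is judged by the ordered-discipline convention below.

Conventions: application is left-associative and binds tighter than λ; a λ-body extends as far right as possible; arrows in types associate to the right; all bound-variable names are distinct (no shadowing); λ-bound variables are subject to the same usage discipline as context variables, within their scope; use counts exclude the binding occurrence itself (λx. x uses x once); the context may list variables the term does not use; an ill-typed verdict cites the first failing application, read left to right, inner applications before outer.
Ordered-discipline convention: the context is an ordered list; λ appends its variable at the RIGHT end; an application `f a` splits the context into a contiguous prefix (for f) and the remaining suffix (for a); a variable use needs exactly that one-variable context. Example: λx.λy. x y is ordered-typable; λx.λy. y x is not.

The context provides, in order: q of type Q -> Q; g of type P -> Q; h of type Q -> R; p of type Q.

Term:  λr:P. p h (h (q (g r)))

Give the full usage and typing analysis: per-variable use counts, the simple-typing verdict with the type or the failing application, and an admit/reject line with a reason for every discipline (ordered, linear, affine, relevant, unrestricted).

usage: q=1, g=1, h=2, p=1, r [bound]=1
uses in reading order: p, h, h, q, g, r
typing: ill-typed: non-function type Q applied to an argument
ordered: ✗, the type mismatch rejects it
linear: ✗, not simply typable
affine: ✗, fails simple typing
relevant: ✗, a type mismatch blocks all five
unrestricted: ✗, the type mismatch rejects it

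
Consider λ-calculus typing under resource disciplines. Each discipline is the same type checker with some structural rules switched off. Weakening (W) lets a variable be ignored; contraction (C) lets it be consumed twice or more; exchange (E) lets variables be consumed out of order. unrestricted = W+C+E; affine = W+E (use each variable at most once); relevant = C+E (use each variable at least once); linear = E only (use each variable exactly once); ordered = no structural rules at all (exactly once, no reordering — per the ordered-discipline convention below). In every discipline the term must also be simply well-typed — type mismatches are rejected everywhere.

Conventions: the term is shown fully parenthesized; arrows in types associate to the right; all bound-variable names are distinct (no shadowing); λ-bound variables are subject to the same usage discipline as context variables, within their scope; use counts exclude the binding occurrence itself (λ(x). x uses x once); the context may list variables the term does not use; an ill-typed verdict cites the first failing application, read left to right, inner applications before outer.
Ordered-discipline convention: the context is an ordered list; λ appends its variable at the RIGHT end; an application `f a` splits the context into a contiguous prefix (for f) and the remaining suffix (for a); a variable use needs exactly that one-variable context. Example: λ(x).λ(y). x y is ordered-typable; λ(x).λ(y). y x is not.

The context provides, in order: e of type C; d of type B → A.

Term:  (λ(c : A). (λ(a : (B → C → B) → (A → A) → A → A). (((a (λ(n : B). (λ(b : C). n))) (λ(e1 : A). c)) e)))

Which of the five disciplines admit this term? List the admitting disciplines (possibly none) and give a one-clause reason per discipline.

admitted in: none
usage: e ×1; d ×0; c [bound] ×1; a [bound] ×1; n [bound] ×1; b [bound] ×0; e1 [bound] ×0
order of uses: a, n, c, e
typing: ill-typed: an argument C mismatches the expected A
ordered: ✗, a type mismatch blocks all five
linear: ✗, the type mismatch rejects it
affine: ✗, not simply typable
relevant: ✗, fails simple typing
unrestricted: ✗, a type mismatch blocks all five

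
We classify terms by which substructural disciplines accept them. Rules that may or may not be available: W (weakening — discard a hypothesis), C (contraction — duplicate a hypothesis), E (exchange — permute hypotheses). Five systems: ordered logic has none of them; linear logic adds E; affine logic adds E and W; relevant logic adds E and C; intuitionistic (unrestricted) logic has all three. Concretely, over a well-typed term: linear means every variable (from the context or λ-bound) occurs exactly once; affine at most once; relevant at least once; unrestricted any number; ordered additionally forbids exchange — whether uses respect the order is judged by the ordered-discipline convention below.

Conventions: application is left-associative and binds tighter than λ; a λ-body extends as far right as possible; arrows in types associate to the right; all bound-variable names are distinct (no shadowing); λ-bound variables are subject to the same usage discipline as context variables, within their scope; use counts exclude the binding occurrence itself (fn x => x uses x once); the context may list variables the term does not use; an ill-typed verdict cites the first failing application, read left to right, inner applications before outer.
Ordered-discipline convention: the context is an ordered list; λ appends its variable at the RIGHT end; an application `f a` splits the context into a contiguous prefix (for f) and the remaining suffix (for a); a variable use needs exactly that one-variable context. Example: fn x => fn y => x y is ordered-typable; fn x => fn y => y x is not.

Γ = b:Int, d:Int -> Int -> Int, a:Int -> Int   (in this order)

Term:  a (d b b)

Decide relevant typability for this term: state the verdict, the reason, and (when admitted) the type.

yes — b, d, a: all used, weakening unneeded; term : Int
variable uses: b: 2×, d: 1×, a: 1×
left-to-right use order: a, d, b, b
typing: well-typed — term : Int
across the five disciplines: ordered ✗ · linear ✗ · affine ✗ · relevant ✓ · unrestricted ✓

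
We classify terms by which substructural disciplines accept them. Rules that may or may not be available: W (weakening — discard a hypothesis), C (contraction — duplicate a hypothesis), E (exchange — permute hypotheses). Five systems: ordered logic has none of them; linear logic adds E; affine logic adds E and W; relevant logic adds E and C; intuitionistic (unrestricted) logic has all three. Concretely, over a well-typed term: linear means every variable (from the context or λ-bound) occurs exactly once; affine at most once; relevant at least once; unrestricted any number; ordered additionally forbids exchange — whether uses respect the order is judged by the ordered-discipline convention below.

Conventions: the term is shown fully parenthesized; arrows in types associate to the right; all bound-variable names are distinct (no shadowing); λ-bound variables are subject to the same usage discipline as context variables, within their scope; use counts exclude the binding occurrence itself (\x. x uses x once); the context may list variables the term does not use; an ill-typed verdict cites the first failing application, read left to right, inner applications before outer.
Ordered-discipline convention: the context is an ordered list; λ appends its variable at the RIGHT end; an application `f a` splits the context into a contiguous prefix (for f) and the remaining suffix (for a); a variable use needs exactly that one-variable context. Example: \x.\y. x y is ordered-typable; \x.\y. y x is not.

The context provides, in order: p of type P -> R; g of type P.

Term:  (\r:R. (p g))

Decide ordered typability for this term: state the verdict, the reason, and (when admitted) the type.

no — r left unused
use counts: p ×1; g ×1; r (bound) ×0
order of uses: p, g
typing: ✓ — R -> R
per-discipline verdicts: ordered ✗, linear ✗, affine ✓, relevant ✗, unrestricted ✓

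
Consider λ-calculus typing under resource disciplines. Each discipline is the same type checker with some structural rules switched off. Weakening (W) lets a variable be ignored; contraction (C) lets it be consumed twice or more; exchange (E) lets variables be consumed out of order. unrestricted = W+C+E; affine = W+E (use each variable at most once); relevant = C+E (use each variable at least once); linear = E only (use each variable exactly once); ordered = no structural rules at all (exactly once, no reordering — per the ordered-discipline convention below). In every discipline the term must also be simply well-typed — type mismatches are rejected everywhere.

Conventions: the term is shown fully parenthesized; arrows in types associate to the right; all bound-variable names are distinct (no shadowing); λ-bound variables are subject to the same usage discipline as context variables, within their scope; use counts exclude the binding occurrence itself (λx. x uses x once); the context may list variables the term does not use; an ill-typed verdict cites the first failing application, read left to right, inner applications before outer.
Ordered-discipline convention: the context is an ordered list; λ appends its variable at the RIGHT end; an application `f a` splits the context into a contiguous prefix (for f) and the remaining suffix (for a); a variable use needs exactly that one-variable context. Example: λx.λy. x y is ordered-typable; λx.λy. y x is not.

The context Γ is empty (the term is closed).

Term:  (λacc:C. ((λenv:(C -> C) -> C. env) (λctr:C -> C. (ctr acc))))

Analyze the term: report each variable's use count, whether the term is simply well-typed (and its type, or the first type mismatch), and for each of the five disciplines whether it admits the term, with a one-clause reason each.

counts: acc [bound]: 1×; env [bound]: 1×; ctr [bound]: 1×
order of uses: env, ctr, acc
typing: well-typed — term : C -> (C -> C) -> C
ordered: ✗ — no ordered split (uses run env, ctr, acc)
linear: ✓ — single use per variable (acc, env, ctr)
affine: ✓ — no duplicate uses among acc, env, ctr
relevant: ✓ — every one of acc, env, ctr appears
unrestricted: ✓ — well-typed at C -> (C -> C) -> C; no restrictions here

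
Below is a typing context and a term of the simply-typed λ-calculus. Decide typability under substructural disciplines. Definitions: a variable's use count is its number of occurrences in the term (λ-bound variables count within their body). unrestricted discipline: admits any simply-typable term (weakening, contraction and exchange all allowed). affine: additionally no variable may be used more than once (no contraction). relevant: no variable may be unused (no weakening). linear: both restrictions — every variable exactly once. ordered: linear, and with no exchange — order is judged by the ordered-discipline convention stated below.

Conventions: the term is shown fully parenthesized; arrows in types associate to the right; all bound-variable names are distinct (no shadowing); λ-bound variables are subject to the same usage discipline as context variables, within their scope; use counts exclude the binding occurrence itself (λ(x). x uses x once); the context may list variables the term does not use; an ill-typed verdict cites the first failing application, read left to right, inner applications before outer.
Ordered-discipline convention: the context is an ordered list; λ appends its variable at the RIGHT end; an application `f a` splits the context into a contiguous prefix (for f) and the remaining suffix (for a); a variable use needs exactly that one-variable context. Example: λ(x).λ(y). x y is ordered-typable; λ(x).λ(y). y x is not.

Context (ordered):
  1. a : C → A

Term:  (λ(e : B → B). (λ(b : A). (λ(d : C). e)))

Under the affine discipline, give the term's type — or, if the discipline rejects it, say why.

term : (B → B) → A → C → B → B
counts: a: 0; e [bound]: 1; b [bound]: 0; d [bound]: 0
order of uses: e
typing: the term checks, with type (B → B) → A → C → B → B
all disciplines: ordered ✗; linear ✗; affine ✓; relevant ✗; unrestricted ✓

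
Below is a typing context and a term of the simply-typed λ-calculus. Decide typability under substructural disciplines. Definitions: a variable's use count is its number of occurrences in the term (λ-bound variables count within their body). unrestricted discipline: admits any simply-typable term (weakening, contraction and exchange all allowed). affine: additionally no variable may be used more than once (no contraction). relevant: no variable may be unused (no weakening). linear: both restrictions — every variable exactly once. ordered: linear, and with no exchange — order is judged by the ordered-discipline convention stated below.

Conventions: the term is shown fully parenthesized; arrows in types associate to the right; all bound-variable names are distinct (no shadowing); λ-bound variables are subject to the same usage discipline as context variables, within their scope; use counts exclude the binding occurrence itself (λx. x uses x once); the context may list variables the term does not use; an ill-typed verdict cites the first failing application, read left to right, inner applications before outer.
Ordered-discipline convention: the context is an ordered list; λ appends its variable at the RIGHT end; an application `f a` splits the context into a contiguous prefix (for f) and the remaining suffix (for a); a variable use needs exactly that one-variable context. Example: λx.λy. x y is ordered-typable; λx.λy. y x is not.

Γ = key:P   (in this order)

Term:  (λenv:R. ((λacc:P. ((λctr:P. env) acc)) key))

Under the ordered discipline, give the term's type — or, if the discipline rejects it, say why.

not well-typed under ordered — ctr never used (weakening)
usage: key=1, env (λ-bound)=1, acc (λ-bound)=1, ctr (λ-bound)=0
uses in reading order: env, acc, key
typing: the term checks, with type R → R
all disciplines: ordered ✗; linear ✗; affine ✓; relevant ✗; unrestricted ✓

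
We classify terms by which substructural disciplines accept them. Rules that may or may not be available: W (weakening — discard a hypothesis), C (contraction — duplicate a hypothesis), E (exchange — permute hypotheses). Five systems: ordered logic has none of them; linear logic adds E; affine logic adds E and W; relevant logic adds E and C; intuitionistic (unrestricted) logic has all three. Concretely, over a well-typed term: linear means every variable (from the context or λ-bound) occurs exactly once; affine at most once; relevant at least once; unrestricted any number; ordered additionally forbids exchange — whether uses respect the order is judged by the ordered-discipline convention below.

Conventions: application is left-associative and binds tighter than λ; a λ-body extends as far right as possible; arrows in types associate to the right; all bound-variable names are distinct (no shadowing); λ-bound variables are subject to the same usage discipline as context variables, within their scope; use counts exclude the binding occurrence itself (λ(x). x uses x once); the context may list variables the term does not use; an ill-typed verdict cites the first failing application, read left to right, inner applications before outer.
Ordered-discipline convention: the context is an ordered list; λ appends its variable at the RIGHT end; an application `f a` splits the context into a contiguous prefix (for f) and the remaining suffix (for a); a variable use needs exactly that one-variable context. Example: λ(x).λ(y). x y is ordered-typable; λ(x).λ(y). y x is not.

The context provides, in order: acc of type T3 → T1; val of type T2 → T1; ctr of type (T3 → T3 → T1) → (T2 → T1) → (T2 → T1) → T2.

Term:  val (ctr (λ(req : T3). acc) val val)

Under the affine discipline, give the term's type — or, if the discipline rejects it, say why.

not well-typed under affine — val ×3 used more than once (contraction)
variable uses: acc: 1; val: 3; ctr: 1; req [bound]: 0
left-to-right use order: val, ctr, acc, val, val
typing: well-typed at T1
summary: ordered ✗; linear ✗; affine ✗; relevant ✗; unrestricted ✓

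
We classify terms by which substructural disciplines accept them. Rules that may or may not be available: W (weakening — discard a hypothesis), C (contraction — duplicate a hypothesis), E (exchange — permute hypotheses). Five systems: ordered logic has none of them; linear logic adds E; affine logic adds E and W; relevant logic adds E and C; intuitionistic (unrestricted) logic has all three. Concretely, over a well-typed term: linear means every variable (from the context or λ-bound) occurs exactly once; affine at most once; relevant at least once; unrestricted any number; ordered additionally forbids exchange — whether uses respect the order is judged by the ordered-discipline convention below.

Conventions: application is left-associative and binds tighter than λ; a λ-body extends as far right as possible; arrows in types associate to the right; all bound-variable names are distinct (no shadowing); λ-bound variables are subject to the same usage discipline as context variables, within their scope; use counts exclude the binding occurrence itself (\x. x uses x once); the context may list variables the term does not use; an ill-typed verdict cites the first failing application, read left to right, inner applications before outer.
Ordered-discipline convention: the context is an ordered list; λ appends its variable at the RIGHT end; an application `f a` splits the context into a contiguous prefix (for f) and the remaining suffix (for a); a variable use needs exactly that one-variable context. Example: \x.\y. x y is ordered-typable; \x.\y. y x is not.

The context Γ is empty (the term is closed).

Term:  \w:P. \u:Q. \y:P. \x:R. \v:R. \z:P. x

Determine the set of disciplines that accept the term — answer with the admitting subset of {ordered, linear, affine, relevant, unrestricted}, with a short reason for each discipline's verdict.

accepted by: affine, unrestricted
usage: w (λ-bound): 0×, u (λ-bound): 0×, y (λ-bound): 0×, x (λ-bound): 1×, v (λ-bound): 0×, z (λ-bound): 0×
use order (left to right): x
typing: ✓ — P -> Q -> P -> R -> R -> P -> R
ordered ✗ (unused: w, u, y, v, z — weakening required)
linear ✗ (unused: w, u, y, v, z — weakening required)
affine ✓ (w, u, y, x, v, z: no repeats, contraction unneeded)
relevant ✗ (unused: w, u, y, v, z — weakening required)
unrestricted ✓ (typability at P -> Q -> P -> R -> R -> P -> R is all that's needed)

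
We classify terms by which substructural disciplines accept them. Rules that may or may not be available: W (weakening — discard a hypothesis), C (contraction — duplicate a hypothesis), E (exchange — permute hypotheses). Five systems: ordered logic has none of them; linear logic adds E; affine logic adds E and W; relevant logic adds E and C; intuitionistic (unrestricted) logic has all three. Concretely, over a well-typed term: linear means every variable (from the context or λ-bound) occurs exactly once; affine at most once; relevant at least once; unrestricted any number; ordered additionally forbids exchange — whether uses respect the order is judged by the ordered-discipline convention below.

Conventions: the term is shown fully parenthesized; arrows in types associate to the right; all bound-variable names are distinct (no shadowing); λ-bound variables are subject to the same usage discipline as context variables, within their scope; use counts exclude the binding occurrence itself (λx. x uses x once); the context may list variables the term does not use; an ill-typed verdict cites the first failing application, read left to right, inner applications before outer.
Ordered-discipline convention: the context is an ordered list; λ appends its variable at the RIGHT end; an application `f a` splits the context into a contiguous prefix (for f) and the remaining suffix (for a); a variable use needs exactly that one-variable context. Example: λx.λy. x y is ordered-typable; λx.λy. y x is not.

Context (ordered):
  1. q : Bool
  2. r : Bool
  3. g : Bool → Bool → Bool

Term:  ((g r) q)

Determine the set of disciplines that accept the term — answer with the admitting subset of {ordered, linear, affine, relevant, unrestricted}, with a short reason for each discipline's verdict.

admitting disciplines: linear, affine, relevant, unrestricted
variable uses: q: 1×, r: 1×, g: 1×
use order (left to right): g, r, q
typing: well-typed — term : Bool
ordered ✗ (needs exchange: uses follow g, r, q)
linear ✓ (q, r, g: one use apiece)
affine ✓ (none of q, r, g used more than once)
relevant ✓ (every one of q, r, g appears)
unrestricted ✓ (type-checks (Bool) and nothing is barred)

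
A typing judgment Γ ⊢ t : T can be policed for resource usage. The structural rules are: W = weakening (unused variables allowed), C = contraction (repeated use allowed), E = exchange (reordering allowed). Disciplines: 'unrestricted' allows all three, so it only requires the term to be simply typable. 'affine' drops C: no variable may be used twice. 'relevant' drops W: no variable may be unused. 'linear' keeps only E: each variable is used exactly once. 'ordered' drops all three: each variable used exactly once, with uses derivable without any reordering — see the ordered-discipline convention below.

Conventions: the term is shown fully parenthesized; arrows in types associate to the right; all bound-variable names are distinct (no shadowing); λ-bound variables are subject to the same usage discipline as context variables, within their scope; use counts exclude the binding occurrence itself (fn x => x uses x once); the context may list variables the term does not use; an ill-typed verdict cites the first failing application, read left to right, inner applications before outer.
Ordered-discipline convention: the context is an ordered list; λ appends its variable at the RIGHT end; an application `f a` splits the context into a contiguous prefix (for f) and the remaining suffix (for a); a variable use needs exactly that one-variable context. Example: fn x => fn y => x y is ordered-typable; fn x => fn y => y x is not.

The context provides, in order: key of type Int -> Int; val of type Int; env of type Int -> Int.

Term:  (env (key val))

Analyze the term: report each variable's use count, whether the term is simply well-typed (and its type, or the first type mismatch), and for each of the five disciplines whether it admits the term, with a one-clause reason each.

counts: key: 1×, val: 1×, env: 1×
use order (left to right): env, key, val
typing: ✓ — Int
ordered: ✗ — needs exchange: uses follow env, key, val
linear: ✓ — single use per variable (key, val, env)
affine: ✓ — no duplicate uses among key, val, env
relevant: ✓ — none of key, val, env goes unused
unrestricted: ✓ — simply typable at Int; W, C, E all held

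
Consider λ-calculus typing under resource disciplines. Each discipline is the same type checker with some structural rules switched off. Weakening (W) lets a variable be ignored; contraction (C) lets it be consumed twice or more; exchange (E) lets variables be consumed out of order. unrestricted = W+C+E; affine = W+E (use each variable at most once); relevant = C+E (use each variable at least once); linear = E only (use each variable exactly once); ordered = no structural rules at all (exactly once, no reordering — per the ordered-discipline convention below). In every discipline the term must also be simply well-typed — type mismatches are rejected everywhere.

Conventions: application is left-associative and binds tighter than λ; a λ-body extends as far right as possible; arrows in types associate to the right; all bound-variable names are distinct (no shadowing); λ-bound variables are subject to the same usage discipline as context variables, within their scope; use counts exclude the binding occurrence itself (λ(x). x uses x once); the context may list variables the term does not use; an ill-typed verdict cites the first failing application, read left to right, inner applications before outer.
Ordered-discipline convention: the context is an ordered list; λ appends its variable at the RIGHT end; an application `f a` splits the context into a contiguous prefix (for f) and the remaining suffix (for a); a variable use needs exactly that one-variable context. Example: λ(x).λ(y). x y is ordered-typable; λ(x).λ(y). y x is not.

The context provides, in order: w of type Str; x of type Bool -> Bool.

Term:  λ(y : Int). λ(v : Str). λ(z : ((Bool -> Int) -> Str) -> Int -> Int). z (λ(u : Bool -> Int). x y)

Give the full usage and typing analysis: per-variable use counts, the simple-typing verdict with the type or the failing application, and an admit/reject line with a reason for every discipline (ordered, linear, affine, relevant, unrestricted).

counts: w: 0; x: 1; y (λ-bound): 1; v (λ-bound): 0; z (λ-bound): 1; u (λ-bound): 0
use order (left to right): z, x, y
typing: ill-typed: argument of type Int where Bool is required
ordered ✗ (fails simple typing)
linear ✗ (a type mismatch blocks all five)
affine ✗ (the type mismatch rejects it)
relevant ✗ (not simply typable)
unrestricted ✗ (fails simple typing)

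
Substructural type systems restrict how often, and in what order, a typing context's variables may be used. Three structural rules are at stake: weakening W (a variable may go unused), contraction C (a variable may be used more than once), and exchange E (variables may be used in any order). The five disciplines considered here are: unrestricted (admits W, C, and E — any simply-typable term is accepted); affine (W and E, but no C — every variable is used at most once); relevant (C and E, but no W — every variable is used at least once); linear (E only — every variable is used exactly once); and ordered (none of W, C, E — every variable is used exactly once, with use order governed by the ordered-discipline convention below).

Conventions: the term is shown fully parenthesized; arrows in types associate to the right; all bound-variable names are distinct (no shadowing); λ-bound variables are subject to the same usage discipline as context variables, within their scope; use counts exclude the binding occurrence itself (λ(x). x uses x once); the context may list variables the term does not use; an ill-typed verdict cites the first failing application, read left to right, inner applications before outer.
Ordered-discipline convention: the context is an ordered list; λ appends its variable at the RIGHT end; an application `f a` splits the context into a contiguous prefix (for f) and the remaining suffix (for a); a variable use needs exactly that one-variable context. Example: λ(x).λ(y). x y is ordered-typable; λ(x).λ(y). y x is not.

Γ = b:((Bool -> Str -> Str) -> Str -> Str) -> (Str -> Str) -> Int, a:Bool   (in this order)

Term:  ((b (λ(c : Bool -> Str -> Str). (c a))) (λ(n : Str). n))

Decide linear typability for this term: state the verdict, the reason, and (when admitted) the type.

yes — exactly-once usage across b, a, c, n; term : Int
variable uses: b=1, a=1, c [bound]=1, n [bound]=1
left-to-right use order: b, c, a, n
typing: well-typed — term : Int
all disciplines: ordered ✗; linear ✓; affine ✓; relevant ✓; unrestricted ✓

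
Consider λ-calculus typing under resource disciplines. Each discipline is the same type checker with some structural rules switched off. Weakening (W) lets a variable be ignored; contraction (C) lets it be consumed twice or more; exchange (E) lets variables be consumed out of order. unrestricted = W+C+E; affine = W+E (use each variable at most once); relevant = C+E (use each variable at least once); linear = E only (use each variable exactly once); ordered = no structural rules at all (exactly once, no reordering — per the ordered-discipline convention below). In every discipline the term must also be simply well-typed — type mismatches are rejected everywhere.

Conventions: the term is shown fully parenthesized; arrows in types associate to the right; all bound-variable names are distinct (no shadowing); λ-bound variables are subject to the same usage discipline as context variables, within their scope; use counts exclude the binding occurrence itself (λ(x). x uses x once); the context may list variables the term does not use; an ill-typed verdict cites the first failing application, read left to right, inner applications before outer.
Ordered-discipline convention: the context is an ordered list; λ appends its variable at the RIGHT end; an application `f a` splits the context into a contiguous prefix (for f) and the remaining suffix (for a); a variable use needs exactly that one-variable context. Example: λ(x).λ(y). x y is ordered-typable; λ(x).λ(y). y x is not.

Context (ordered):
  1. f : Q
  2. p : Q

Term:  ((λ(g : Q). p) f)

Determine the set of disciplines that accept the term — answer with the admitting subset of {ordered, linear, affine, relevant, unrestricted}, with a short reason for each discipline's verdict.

admitted by: affine, unrestricted
use counts: f: 1×; p: 1×; g [bound]: 0×
uses in reading order: p, f
typing: well-typed at Q
ordered: ✗ — g never used (weakening)
linear: ✗ — g never used (weakening)
affine: ✓ — no duplicate uses among f, p, g
relevant: ✗ — g never used (weakening)
unrestricted: ✓ — type-checks (Q) and nothing is barred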